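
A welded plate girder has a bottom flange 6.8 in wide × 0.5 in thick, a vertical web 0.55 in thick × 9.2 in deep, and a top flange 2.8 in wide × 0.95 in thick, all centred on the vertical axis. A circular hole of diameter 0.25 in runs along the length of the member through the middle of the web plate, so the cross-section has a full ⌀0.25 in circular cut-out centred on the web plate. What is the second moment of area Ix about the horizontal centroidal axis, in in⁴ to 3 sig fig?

Ix ≈ 184 in⁴

Treat the section as a set of non-overlapping primitives; coordinates are from the bounding-box lower-left.
Bottom plate: 6.8 × 0.5, A = 3.4 in², y = 0.25 in, Ī = 0.070833 in⁴.
Web plate: 0.55 × 9.2, A = 5.06 in², y = 5.1 in, Ī = 35.69 in⁴.
Top plate: 2.8 × 0.95, A = 2.66 in², y = 10.175 in, Ī = 0.20005 in⁴.
Hole (subtracted): ⌀0.25, A = 0.049087 in², y = 5.1 in, Ī = 0.00019175 in⁴.
Centroid: ȳ = ΣA·y / ΣA = 4.8299 in.
Transfer each piece to the horizontal centroidal axis using Ī + A·d² with d = y − 4.8299:
  bottom plate: d = -4.5799 in → contributes +71.387 in⁴
  web plate: d = 0.27012 in → contributes +36.059 in⁴
  top plate: d = 5.3451 in → contributes +76.197 in⁴
  hole: d = 0.27012 in → contributes −0.0037735 in⁴
Total I = 183.64 in⁴.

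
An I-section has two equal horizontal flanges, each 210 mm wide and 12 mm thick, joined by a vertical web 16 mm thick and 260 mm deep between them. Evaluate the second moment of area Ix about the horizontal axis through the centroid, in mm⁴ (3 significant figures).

Treat the section as a set of non-overlapping primitives; coordinates are from the bounding-box lower-left.
Bottom flange: 210 × 12, A = 2 520 mm², y = 6 mm, Ī = 30 240 mm⁴.
Web: 16 × 260, A = 4 160 mm², y = 142 mm, Ī = 23 434 667 mm⁴.
Top flange: 210 × 12, A = 2 520 mm², y = 278 mm, Ī = 30 240 mm⁴.
By symmetry the centroid is at mid-height, ȳ = 142 mm.
Transfer each piece to the horizontal axis through the centroid using Ī + A·d² with d = y − 142:
  bottom flange: d = -136 mm → contributes +46 640 160 mm⁴
  web: d = 0 mm → contributes +23 434 667 mm⁴
  top flange: d = 136 mm → contributes +46 640 160 mm⁴
Total I = 116 714 987 mm⁴.

Ix ≈ 1.17 × 10⁸ mm⁴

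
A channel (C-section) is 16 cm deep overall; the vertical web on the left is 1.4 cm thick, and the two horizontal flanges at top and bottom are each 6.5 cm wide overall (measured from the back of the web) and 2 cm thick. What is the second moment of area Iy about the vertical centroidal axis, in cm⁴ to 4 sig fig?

Iy ≈ 160.6 cm⁴

Break the section into simple shapes (no overlaps), measuring from the bottom-left corner of the bounding box.
Web: 1.4 × 16, A = 22.4 cm², x = 0.7 cm, Ī = 3.65867 cm⁴.
Top flange (beyond web): 5.1 × 2, A = 10.2 cm², x = 3.95 cm, Ī = 22.1085 cm⁴.
Bottom flange (beyond web): 5.1 × 2, A = 10.2 cm², x = 3.95 cm, Ī = 22.1085 cm⁴.
Centroid: x̄ = ΣA·x / ΣA = 2.24907 cm.
Transfer each piece to the vertical centroidal axis using Ī + A·d² with d = x − 2.24907:
  web: d = -1.54907 cm → contributes +57.4098 cm⁴
  top flange (beyond web): d = 1.70093 cm → contributes +51.6189 cm⁴
  bottom flange (beyond web): d = 1.70093 cm → contributes +51.6189 cm⁴
Total I = 160.648 cm⁴.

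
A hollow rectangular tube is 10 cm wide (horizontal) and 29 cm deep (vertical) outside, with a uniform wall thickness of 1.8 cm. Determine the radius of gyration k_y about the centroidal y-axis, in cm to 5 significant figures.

k_y ≈ 3.8222 cm

Treat the section as a set of non-overlapping primitives; coordinates are from the bounding-box lower-left.
Outer rectangle: 10 × 29, A = 290 cm², x = 5 cm, Ī = 2416.667 cm⁴.
Inner void (subtracted): 6.4 × 25.4, A = 162.56 cm², x = 5 cm, Ī = 554.8715 cm⁴.
By symmetry the centroid is at mid-width, x̄ = 5 cm.
All pieces are centred on the centroidal y-axis, so I = ΣĪ (holes subtracted) = 1861.795 cm⁴.
Radius of gyration: k = √(I/A) = √(1861.795 / 127.44) = 3.822197 cm.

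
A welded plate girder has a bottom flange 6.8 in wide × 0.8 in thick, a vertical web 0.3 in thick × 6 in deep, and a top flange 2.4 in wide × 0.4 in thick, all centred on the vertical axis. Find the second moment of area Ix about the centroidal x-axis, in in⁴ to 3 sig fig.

Ix ≈ 49.4 in⁴

Split into non-overlapping primitives; take the origin at the lower-left of the bounding box.
Bottom plate: 6.8 × 0.8, A = 5.44 in², y = 0.4 in, Ī = 0.29013 in⁴.
Web plate: 0.3 × 6, A = 1.8 in², y = 3.8 in, Ī = 5.4 in⁴.
Top plate: 2.4 × 0.4, A = 0.96 in², y = 7 in, Ī = 0.0128 in⁴.
Centroid: ȳ = ΣA·y / ΣA = 1.919 in.
Transfer each piece to the centroidal x-axis using Ī + A·d² with d = y − 1.919:
  bottom plate: d = -1.519 in → contributes +12.843 in⁴
  web plate: d = 1.881 in → contributes +11.769 in⁴
  top plate: d = 5.081 in → contributes +24.796 in⁴
Total I = 49.408 in⁴.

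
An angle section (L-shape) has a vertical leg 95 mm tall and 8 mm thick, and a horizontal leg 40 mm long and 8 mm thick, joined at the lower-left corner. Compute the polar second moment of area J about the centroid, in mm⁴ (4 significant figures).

Treat the section as a set of non-overlapping primitives; coordinates are from the bounding-box lower-left.
Vertical leg: 8 × 95, A = 760 mm², y = 47.5 mm, Ī = 571 583 mm⁴.
Horizontal leg (remainder): 32 × 8, A = 256 mm², y = 4 mm, Ī = 1365.33 mm⁴.
Centroid: ȳ = ΣA·y / ΣA = 36.5394 mm.
Transfer each piece to the centroidal x-axis using Ī + A·d² with d = y − 36.5394:
  vertical leg: d = 10.9606 mm → contributes +662 886 mm⁴
  horizontal leg (remainder): d = -32.5394 mm → contributes +272 421 mm⁴
Total I = 935 307 mm⁴.
For the y-axis: x̄ = 9.03937 mm.
Repeating about the centroidal y-axis gives I_y = 102 497 mm⁴.
Polar second moment: J = I_x + I_y = 1 037 804 mm⁴.

J ≈ 1.038 × 10⁶ mm⁴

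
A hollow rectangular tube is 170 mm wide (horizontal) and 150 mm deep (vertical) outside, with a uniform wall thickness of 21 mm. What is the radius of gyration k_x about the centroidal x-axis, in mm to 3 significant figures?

k_x ≈ 54.3 mm

Split into non-overlapping primitives; take the origin at the lower-left of the bounding box.
Outer rectangle: 170 × 150, A = 25 500 mm², y = 75 mm, Ī = 47 812 500 mm⁴.
Inner void (subtracted): 128 × 108, A = 13 824 mm², y = 75 mm, Ī = 13 436 928 mm⁴.
By symmetry the centroid is at mid-height, ȳ = 75 mm.
All pieces are centred on the centroidal x-axis, so I = ΣĪ (holes subtracted) = 34 375 572 mm⁴.
Radius of gyration: k = √(I/A) = √(34 375 572 / 11 676) = 54.26 mm.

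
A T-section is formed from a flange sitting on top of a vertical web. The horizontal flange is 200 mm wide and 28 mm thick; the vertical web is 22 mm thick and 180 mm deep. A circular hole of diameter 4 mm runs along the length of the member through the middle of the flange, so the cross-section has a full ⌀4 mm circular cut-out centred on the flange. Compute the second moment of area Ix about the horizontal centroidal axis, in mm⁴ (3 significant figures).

Split into non-overlapping primitives; take the origin at the lower-left of the bounding box.
Flange: 200 × 28, A = 5 600 mm², y = 194 mm, Ī = 365 867 mm⁴.
Web: 22 × 180, A = 3 960 mm², y = 90 mm, Ī = 10 692 000 mm⁴.
Hole (subtracted): ⌀4, A = 12.566 mm², y = 194 mm, Ī = 12.566 mm⁴.
Centroid: ȳ = ΣA·y / ΣA = 150.86 mm.
Transfer each piece to the horizontal centroidal axis using Ī + A·d² with d = y − 150.86:
  flange: d = 43.136 mm → contributes +10 785 964 mm⁴
  web: d = -60.864 mm → contributes +25 361 433 mm⁴
  hole: d = 43.136 mm → contributes −23 395 mm⁴
Total I = 36 124 002 mm⁴.

Ix ≈ 3.61 × 10⁷ mm⁴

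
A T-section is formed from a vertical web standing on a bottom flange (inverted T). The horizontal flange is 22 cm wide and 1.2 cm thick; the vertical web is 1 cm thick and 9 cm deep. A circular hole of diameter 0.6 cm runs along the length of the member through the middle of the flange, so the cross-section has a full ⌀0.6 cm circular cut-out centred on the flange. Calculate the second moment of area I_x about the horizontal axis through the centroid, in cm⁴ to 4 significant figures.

I_x ≈ 238.0 cm⁴

Split into non-overlapping primitives; take the origin at the lower-left of the bounding box.
Flange: 22 × 1.2, A = 26.4 cm², y = 0.6 cm, Ī = 3.168 cm⁴.
Web: 1 × 9, A = 9 cm², y = 5.7 cm, Ī = 60.75 cm⁴.
Hole (subtracted): ⌀0.6, A = 0.282743 cm², y = 0.6 cm, Ī = 0.00636173 cm⁴.
Centroid: ȳ = ΣA·y / ΣA = 1.90705 cm.
Transfer each piece to the horizontal axis through the centroid using Ī + A·d² with d = y − 1.90705:
  flange: d = -1.30705 cm → contributes +48.2692 cm⁴
  web: d = 3.79295 cm → contributes +190.228 cm⁴
  hole: d = -1.30705 cm → contributes −0.489394 cm⁴
Total I = 238.008 cm⁴.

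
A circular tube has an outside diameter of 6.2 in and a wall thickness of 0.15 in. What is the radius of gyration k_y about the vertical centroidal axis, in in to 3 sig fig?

k_y ≈ 2.14 in

Split into non-overlapping primitives; take the origin at the lower-left of the bounding box.
Outer circle: ⌀6.2, A = 30.191 in², x = 3.1 in, Ī = 72.533 in⁴.
Bore (subtracted): ⌀5.9, A = 27.34 in², x = 3.1 in, Ī = 59.481 in⁴.
By symmetry the centroid is at mid-width, x̄ = 3.1 in.
All pieces are centred on the vertical centroidal axis, so I = ΣĪ (holes subtracted) = 13.052 in⁴.
Radius of gyration: k = √(I/A) = √(13.052 / 2.851) = 2.1397 in.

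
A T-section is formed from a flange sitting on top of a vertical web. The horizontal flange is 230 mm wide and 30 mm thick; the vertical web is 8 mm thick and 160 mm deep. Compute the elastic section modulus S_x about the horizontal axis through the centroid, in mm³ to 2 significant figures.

S_x ≈ 8.1 × 10⁴ mm³

Decompose the section into non-overlapping parts with the origin at the bottom-left of its bounding rectangle.
Flange: 230 × 30, A = 6 900 mm², y = 175 mm, Ī = 517 500 mm⁴.
Web: 8 × 160, A = 1 280 mm², y = 80 mm, Ī = 2 730 667 mm⁴.
Centroid: ȳ = ΣA·y / ΣA = 160.1 mm.
Transfer each piece to the horizontal axis through the centroid using Ī + A·d² with d = y − 160.1:
  flange: d = 14.87 mm → contributes +2 042 289 mm⁴
  web: d = -80.13 mm → contributes +10 950 230 mm⁴
Total I = 12 992 519 mm⁴.
Extreme fibre distance c = 160.1 mm; S = I/c = 81 135 mm³.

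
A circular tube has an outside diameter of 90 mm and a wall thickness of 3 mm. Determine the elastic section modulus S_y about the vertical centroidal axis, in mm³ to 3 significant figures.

S_y ≈ 1.73 × 10⁴ mm³

Break the section into simple shapes (no overlaps), measuring from the bottom-left corner of the bounding box.
Outer circle: ⌀90, A = 6361.7 mm², x = 45 mm, Ī = 3 220 623 mm⁴.
Bore (subtracted): ⌀84, A = 5541.8 mm², x = 45 mm, Ī = 2 443 920 mm⁴.
By symmetry the centroid is at mid-width, x̄ = 45 mm.
All pieces are centred on the vertical centroidal axis, so I = ΣĪ (holes subtracted) = 776 703 mm⁴.
Extreme fibre distance c = 45 mm; S = I/c = 17 260 mm³.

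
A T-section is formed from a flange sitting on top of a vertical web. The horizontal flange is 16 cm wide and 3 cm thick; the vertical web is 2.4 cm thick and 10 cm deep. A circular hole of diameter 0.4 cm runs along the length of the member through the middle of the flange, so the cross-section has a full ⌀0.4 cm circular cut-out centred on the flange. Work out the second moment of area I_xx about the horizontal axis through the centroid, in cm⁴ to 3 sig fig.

I_xx ≈ 911 cm⁴

Break the section into simple shapes (no overlaps), measuring from the bottom-left corner of the bounding box.
Flange: 16 × 3, A = 48 cm², y = 11.5 cm, Ī = 36 cm⁴.
Web: 2.4 × 10, A = 24 cm², y = 5 cm, Ī = 200 cm⁴.
Hole (subtracted): ⌀0.4, A = 0.12566 cm², y = 11.5 cm, Ī = 0.0012566 cm⁴.
Centroid: ȳ = ΣA·y / ΣA = 9.3295 cm.
Transfer each piece to the horizontal axis through the centroid using Ī + A·d² with d = y − 9.3295:
  flange: d = 2.1705 cm → contributes +262.12 cm⁴
  web: d = -4.3295 cm → contributes +649.88 cm⁴
  hole: d = 2.1705 cm → contributes −0.59324 cm⁴
Total I = 911.41 cm⁴.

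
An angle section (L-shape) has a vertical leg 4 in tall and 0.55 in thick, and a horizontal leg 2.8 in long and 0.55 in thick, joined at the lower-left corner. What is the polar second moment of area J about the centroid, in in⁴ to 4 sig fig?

J ≈ 7.451 in⁴

Break the section into simple shapes (no overlaps), measuring from the bottom-left corner of the bounding box.
Vertical leg: 0.55 × 4, A = 2.2 in², y = 2 in, Ī = 2.93333 in⁴.
Horizontal leg (remainder): 2.25 × 0.55, A = 1.2375 in², y = 0.275 in, Ī = 0.0311953 in⁴.
Centroid: ȳ = ΣA·y / ΣA = 1.379 in.
Transfer each piece to the centroidal x-axis using Ī + A·d² with d = y − 1.379:
  vertical leg: d = 0.621 in → contributes +3.78174 in⁴
  horizontal leg (remainder): d = -1.104 in → contributes +1.53948 in⁴
Total I = 5.32122 in⁴.
For the y-axis: x̄ = 0.779 in.
Repeating about the centroidal y-axis gives I_y = 2.12985 in⁴.
Polar second moment: J = I_x + I_y = 7.45107 in⁴.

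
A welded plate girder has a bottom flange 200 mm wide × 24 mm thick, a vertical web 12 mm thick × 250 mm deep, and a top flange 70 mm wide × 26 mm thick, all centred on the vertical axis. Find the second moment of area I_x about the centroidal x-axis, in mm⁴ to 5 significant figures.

Treat the section as a set of non-overlapping primitives; coordinates are from the bounding-box lower-left.
Bottom plate: 200 × 24, A = 4 800 mm², y = 12 mm, Ī = 230 400 mm⁴.
Web plate: 12 × 250, A = 3 000 mm², y = 149 mm, Ī = 15 625 000 mm⁴.
Top plate: 70 × 26, A = 1 820 mm², y = 287 mm, Ī = 102526.7 mm⁴.
Centroid: ȳ = ΣA·y / ΣA = 106.7505 mm.
Transfer each piece to the centroidal x-axis using Ī + A·d² with d = y − 106.7505:
  bottom plate: d = -94.75052 mm → contributes +43 323 173 mm⁴
  web plate: d = 42.24948 mm → contributes +20 980 056 mm⁴
  top plate: d = 180.2495 mm → contributes +59 234 099 mm⁴
Total I = 123 537 328 mm⁴.

I_x ≈ 1.2354 × 10⁸ mm⁴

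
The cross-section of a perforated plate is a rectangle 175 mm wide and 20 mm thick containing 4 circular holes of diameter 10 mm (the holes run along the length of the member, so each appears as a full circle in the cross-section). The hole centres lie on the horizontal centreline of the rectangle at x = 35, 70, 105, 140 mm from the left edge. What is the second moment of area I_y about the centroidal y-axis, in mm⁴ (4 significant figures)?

I_y ≈ 8.449 × 10⁶ mm⁴

Break the section into simple shapes (no overlaps), measuring from the bottom-left corner of the bounding box.
Plate: 175 × 20, A = 3 500 mm², x = 87.5 mm, Ī = 8 932 292 mm⁴.
Hole 1 (subtracted): ⌀10, A = 78.5398 mm², x = 35 mm, Ī = 490.874 mm⁴.
Hole 2 (subtracted): ⌀10, A = 78.5398 mm², x = 70 mm, Ī = 490.874 mm⁴.
Hole 3 (subtracted): ⌀10, A = 78.5398 mm², x = 105 mm, Ī = 490.874 mm⁴.
Hole 4 (subtracted): ⌀10, A = 78.5398 mm², x = 140 mm, Ī = 490.874 mm⁴.
By symmetry the centroid is at mid-width, x̄ = 87.5 mm.
Transfer each piece to the centroidal y-axis using Ī + A·d² with d = x − 87.5:
  plate: d = 0 mm → contributes +8 932 292 mm⁴
  hole 1: d = -52.5 mm → contributes −216 966 mm⁴
  hole 2: d = -17.5 mm → contributes −24543.7 mm⁴
  hole 3: d = 17.5 mm → contributes −24543.7 mm⁴
  hole 4: d = 52.5 mm → contributes −216 966 mm⁴
Total I = 8 449 272 mm⁴.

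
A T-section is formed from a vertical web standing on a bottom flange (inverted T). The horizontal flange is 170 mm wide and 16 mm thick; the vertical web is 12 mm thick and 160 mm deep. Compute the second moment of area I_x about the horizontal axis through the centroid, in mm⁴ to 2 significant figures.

Treat the section as a set of non-overlapping primitives; coordinates are from the bounding-box lower-left.
Flange: 170 × 16, A = 2 720 mm², y = 8 mm, Ī = 58 027 mm⁴.
Web: 12 × 160, A = 1 920 mm², y = 96 mm, Ī = 4 096 000 mm⁴.
Centroid: ȳ = ΣA·y / ΣA = 44.41 mm.
Transfer each piece to the horizontal axis through the centroid using Ī + A·d² with d = y − 44.41:
  flange: d = -36.41 mm → contributes +3 664 650 mm⁴
  web: d = 51.59 mm → contributes +9 205 383 mm⁴
Total I = 12 870 032 mm⁴.

I_x ≈ 1.3 × 10⁷ mm⁴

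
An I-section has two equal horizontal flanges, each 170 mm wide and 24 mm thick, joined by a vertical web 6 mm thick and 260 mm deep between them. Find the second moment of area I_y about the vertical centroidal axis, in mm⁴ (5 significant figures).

Split into non-overlapping primitives; take the origin at the lower-left of the bounding box.
Bottom flange: 170 × 24, A = 4 080 mm², x = 85 mm, Ī = 9 826 000 mm⁴.
Web: 6 × 260, A = 1 560 mm², x = 85 mm, Ī = 4 680 mm⁴.
Top flange: 170 × 24, A = 4 080 mm², x = 85 mm, Ī = 9 826 000 mm⁴.
By symmetry the centroid is at mid-width, x̄ = 85 mm.
All pieces are centred on the vertical centroidal axis, so I = ΣĪ = 19 656 680 mm⁴.

I_y ≈ 1.9657 × 10⁷ mm⁴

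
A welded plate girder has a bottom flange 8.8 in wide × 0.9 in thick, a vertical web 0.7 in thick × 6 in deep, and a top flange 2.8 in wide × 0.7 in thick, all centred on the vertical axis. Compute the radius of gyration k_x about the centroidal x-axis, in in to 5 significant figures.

k_x ≈ 2.6500 in

Treat the section as a set of non-overlapping primitives; coordinates are from the bounding-box lower-left.
Bottom plate: 8.8 × 0.9, A = 7.92 in², y = 0.45 in, Ī = 0.5346 in⁴.
Web plate: 0.7 × 6, A = 4.2 in², y = 3.9 in, Ī = 12.6 in⁴.
Top plate: 2.8 × 0.7, A = 1.96 in², y = 7.25 in, Ī = 0.08003333 in⁴.
Centroid: ȳ = ΣA·y / ΣA = 2.42571 in.
Transfer each piece to the centroidal x-axis using Ī + A·d² with d = y − 2.42571:
  bottom plate: d = -1.97571 in → contributes +31.44977 in⁴
  web plate: d = 1.47429 in → contributes +21.72883 in⁴
  top plate: d = 4.82429 in → contributes +45.69663 in⁴
Total I = 98.87523 in⁴.
Radius of gyration: k = √(I/A) = √(98.87523 / 14.08) = 2.649979 in.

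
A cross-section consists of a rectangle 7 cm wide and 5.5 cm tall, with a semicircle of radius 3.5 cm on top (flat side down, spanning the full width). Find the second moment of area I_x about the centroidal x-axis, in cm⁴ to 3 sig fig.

I_x ≈ 344 cm⁴

Decompose the section into non-overlapping parts with the origin at the bottom-left of its bounding rectangle.
Rectangular body: 7 × 5.5, A = 38.5 cm², y = 2.75 cm, Ī = 97.052 cm⁴.
Semicircular cap: semicircle r = 3.5, A = 19.242 cm², y = 6.9854 cm, Ī = 16.47 cm⁴.
Centroid: ȳ = ΣA·y / ΣA = 4.1614 cm.
Transfer each piece to the centroidal x-axis using Ī + A·d² with d = y − 4.1614:
  rectangular body: d = -1.4114 cm → contributes +173.75 cm⁴
  semicircular cap: d = 2.824 cm → contributes +169.93 cm⁴
Total I = 343.68 cm⁴.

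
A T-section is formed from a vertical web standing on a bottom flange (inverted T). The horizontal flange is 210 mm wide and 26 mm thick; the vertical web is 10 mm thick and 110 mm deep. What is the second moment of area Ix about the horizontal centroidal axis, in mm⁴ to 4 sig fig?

Decompose the section into non-overlapping parts with the origin at the bottom-left of its bounding rectangle.
Flange: 210 × 26, A = 5 460 mm², y = 13 mm, Ī = 307 580 mm⁴.
Web: 10 × 110, A = 1 100 mm², y = 81 mm, Ī = 1 109 167 mm⁴.
Centroid: ȳ = ΣA·y / ΣA = 24.4024 mm.
Transfer each piece to the horizontal centroidal axis using Ī + A·d² with d = y − 24.4024:
  flange: d = -11.4024 mm → contributes +1 017 465 mm⁴
  web: d = 56.5976 mm → contributes +4 632 779 mm⁴
Total I = 5 650 244 mm⁴.

Ix ≈ 5.650 × 10⁶ mm⁴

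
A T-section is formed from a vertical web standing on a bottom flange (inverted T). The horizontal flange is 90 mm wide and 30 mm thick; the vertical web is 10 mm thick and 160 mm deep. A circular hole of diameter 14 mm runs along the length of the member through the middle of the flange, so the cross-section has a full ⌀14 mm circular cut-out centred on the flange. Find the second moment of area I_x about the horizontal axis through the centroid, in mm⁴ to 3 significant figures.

I_x ≈ 1.25 × 10⁷ mm⁴

Split into non-overlapping primitives; take the origin at the lower-left of the bounding box.
Flange: 90 × 30, A = 2 700 mm², y = 15 mm, Ī = 202 500 mm⁴.
Web: 10 × 160, A = 1 600 mm², y = 110 mm, Ī = 3 413 333 mm⁴.
Hole (subtracted): ⌀14, A = 153.94 mm², y = 15 mm, Ī = 1885.7 mm⁴.
Centroid: ȳ = ΣA·y / ΣA = 51.661 mm.
Transfer each piece to the horizontal axis through the centroid using Ī + A·d² with d = y − 51.661:
  flange: d = -36.661 mm → contributes +3 831 436 mm⁴
  web: d = 58.339 mm → contributes +8 858 781 mm⁴
  hole: d = -36.661 mm → contributes −208 786 mm⁴
Total I = 12 481 431 mm⁴.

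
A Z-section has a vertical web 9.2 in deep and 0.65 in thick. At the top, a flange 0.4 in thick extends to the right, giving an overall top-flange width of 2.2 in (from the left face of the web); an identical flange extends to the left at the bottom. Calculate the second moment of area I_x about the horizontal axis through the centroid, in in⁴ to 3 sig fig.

I_x ≈ 66.2 in⁴

Treat the section as a set of non-overlapping primitives; coordinates are from the bounding-box lower-left.
Web: 0.65 × 9.2, A = 5.98 in², y = 4.6 in, Ī = 42.179 in⁴.
Top flange (beyond web): 1.55 × 0.4, A = 0.62 in², y = 9 in, Ī = 0.0082667 in⁴.
Bottom flange (beyond web): 1.55 × 0.4, A = 0.62 in², y = 0.2 in, Ī = 0.0082667 in⁴.
Centroid: ȳ = ΣA·y / ΣA = 4.6 in.
Transfer each piece to the horizontal axis through the centroid using Ī + A·d² with d = y − 4.6:
  web: d = 0 in → contributes +42.179 in⁴
  top flange (beyond web): d = 4.4 in → contributes +12.011 in⁴
  bottom flange (beyond web): d = -4.4 in → contributes +12.011 in⁴
Total I = 66.202 in⁴.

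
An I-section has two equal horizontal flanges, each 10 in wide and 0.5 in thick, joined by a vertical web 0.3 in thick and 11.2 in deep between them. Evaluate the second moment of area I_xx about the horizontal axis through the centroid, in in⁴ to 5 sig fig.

I_xx ≈ 377.56 in⁴

Decompose the section into non-overlapping parts with the origin at the bottom-left of its bounding rectangle.
Bottom flange: 10 × 0.5, A = 5 in², y = 0.25 in, Ī = 0.1041667 in⁴.
Web: 0.3 × 11.2, A = 3.36 in², y = 6.1 in, Ī = 35.1232 in⁴.
Top flange: 10 × 0.5, A = 5 in², y = 11.95 in, Ī = 0.1041667 in⁴.
By symmetry the centroid is at mid-height, ȳ = 6.1 in.
Transfer each piece to the horizontal axis through the centroid using Ī + A·d² with d = y − 6.1:
  bottom flange: d = -5.85 in → contributes +171.2167 in⁴
  web: d = 0 in → contributes +35.1232 in⁴
  top flange: d = 5.85 in → contributes +171.2167 in⁴
Total I = 377.5565 in⁴.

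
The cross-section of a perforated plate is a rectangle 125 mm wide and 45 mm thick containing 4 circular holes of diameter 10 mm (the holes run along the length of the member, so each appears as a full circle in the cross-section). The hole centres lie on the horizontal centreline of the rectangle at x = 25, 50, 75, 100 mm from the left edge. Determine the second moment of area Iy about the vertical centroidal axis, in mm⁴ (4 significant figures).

Decompose the section into non-overlapping parts with the origin at the bottom-left of its bounding rectangle.
Plate: 125 × 45, A = 5 625 mm², x = 62.5 mm, Ī = 7 324 219 mm⁴.
Hole 1 (subtracted): ⌀10, A = 78.5398 mm², x = 25 mm, Ī = 490.874 mm⁴.
Hole 2 (subtracted): ⌀10, A = 78.5398 mm², x = 50 mm, Ī = 490.874 mm⁴.
Hole 3 (subtracted): ⌀10, A = 78.5398 mm², x = 75 mm, Ī = 490.874 mm⁴.
Hole 4 (subtracted): ⌀10, A = 78.5398 mm², x = 100 mm, Ī = 490.874 mm⁴.
By symmetry the centroid is at mid-width, x̄ = 62.5 mm.
Transfer each piece to the vertical centroidal axis using Ī + A·d² with d = x − 62.5:
  plate: d = 0 mm → contributes +7 324 219 mm⁴
  hole 1: d = -37.5 mm → contributes −110 937 mm⁴
  hole 2: d = -12.5 mm → contributes −12762.7 mm⁴
  hole 3: d = 12.5 mm → contributes −12762.7 mm⁴
  hole 4: d = 37.5 mm → contributes −110 937 mm⁴
Total I = 7 076 818 mm⁴.

Iy ≈ 7.077 × 10⁶ mm⁴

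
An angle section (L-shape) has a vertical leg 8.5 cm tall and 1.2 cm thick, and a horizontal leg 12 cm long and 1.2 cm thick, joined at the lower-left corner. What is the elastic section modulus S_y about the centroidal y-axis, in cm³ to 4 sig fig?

Decompose the section into non-overlapping parts with the origin at the bottom-left of its bounding rectangle.
Vertical leg: 1.2 × 8.5, A = 10.2 cm², x = 0.6 cm, Ī = 1.224 cm⁴.
Horizontal leg (remainder): 10.8 × 1.2, A = 12.96 cm², x = 6.6 cm, Ī = 125.971 cm⁴.
Centroid: x̄ = ΣA·x / ΣA = 3.95751 cm.
Transfer each piece to the centroidal y-axis using Ī + A·d² with d = x − 3.95751:
  vertical leg: d = -3.35751 cm → contributes +116.208 cm⁴
  horizontal leg (remainder): d = 2.64249 cm → contributes +216.467 cm⁴
Total I = 332.675 cm⁴.
Extreme fibre distance c = 8.04249 cm; S = I/c = 41.3647 cm³.

S_y ≈ 41.36 cm³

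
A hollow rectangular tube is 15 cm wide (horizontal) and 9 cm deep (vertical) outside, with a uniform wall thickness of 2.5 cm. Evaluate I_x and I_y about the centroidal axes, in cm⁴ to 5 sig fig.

Break the section into simple shapes (no overlaps), measuring from the bottom-left corner of the bounding box.
Outer rectangle: 15 × 9, A = 135 cm², y = 4.5 cm, Ī = 911.25 cm⁴.
Inner void (subtracted): 10 × 4, A = 40 cm², y = 4.5 cm, Ī = 53.33333 cm⁴.
By symmetry the centroid is at mid-height, ȳ = 4.5 cm.
All pieces are centred on the centroidal x-axis, so I = ΣĪ (holes subtracted) = 857.9167 cm⁴.
Repeating about the centroidal y-axis gives I_y = 2197.917 cm⁴.

I_x ≈ 857.92 cm⁴, I_y ≈ 2197.9 cm⁴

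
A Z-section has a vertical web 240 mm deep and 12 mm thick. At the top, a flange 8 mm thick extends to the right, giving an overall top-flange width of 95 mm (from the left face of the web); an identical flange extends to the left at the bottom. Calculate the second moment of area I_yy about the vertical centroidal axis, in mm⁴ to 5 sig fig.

Treat the section as a set of non-overlapping primitives; coordinates are from the bounding-box lower-left.
Web: 12 × 240, A = 2 880 mm², x = 89 mm, Ī = 34 560 mm⁴.
Top flange (beyond web): 83 × 8, A = 664 mm², x = 136.5 mm, Ī = 381191.3 mm⁴.
Bottom flange (beyond web): 83 × 8, A = 664 mm², x = 41.5 mm, Ī = 381191.3 mm⁴.
Centroid: x̄ = ΣA·x / ΣA = 89 mm.
Transfer each piece to the vertical centroidal axis using Ī + A·d² with d = x − 89:
  web: d = 0 mm → contributes +34 560 mm⁴
  top flange (beyond web): d = 47.5 mm → contributes +1 879 341 mm⁴
  bottom flange (beyond web): d = -47.5 mm → contributes +1 879 341 mm⁴
Total I = 3 793 243 mm⁴.

I_yy ≈ 3.7932 × 10⁶ mm⁴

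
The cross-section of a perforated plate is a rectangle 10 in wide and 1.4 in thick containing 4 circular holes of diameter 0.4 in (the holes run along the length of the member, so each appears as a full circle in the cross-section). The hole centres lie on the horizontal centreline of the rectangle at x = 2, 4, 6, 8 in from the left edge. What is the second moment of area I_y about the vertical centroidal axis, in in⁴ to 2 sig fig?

I_y ≈ 110 in⁴

Decompose the section into non-overlapping parts with the origin at the bottom-left of its bounding rectangle.
Plate: 10 × 1.4, A = 14 in², x = 5 in, Ī = 116.7 in⁴.
Hole 1 (subtracted): ⌀0.4, A = 0.1257 in², x = 2 in, Ī = 0.001257 in⁴.
Hole 2 (subtracted): ⌀0.4, A = 0.1257 in², x = 4 in, Ī = 0.001257 in⁴.
Hole 3 (subtracted): ⌀0.4, A = 0.1257 in², x = 6 in, Ī = 0.001257 in⁴.
Hole 4 (subtracted): ⌀0.4, A = 0.1257 in², x = 8 in, Ī = 0.001257 in⁴.
By symmetry the centroid is at mid-width, x̄ = 5 in.
Transfer each piece to the vertical centroidal axis using Ī + A·d² with d = x − 5:
  plate: d = 0 in → contributes +116.7 in⁴
  hole 1: d = -3 in → contributes −1.132 in⁴
  hole 2: d = -1 in → contributes −0.1269 in⁴
  hole 3: d = 1 in → contributes −0.1269 in⁴
  hole 4: d = 3 in → contributes −1.132 in⁴
Total I = 114.1 in⁴.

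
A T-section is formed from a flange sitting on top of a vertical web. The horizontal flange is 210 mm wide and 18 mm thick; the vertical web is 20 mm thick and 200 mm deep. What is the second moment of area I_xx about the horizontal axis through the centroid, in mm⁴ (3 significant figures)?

Treat the section as a set of non-overlapping primitives; coordinates are from the bounding-box lower-left.
Flange: 210 × 18, A = 3 780 mm², y = 209 mm, Ī = 102 060 mm⁴.
Web: 20 × 200, A = 4 000 mm², y = 100 mm, Ī = 13 333 333 mm⁴.
Centroid: ȳ = ΣA·y / ΣA = 152.96 mm.
Transfer each piece to the horizontal axis through the centroid using Ī + A·d² with d = y − 152.96:
  flange: d = 56.041 mm → contributes +11 973 560 mm⁴
  web: d = -52.959 mm → contributes +24 551 901 mm⁴
Total I = 36 525 460 mm⁴.

I_xx ≈ 3.65 × 10⁷ mm⁴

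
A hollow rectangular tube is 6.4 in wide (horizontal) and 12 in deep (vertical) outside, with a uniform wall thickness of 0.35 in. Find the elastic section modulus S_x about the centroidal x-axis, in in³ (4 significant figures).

S_x ≈ 39.37 in³

Break the section into simple shapes (no overlaps), measuring from the bottom-left corner of the bounding box.
Outer rectangle: 6.4 × 12, A = 76.8 in², y = 6 in, Ī = 921.6 in⁴.
Inner void (subtracted): 5.7 × 11.3, A = 64.41 in², y = 6 in, Ī = 685.376 in⁴.
By symmetry the centroid is at mid-height, ȳ = 6 in.
All pieces are centred on the centroidal x-axis, so I = ΣĪ (holes subtracted) = 236.224 in⁴.
Extreme fibre distance c = 6 in; S = I/c = 39.3707 in³.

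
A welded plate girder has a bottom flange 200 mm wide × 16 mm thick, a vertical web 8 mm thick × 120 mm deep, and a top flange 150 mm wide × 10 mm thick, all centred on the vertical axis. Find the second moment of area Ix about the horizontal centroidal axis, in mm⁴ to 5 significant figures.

Decompose the section into non-overlapping parts with the origin at the bottom-left of its bounding rectangle.
Bottom plate: 200 × 16, A = 3 200 mm², y = 8 mm, Ī = 68266.67 mm⁴.
Web plate: 8 × 120, A = 960 mm², y = 76 mm, Ī = 1 152 000 mm⁴.
Top plate: 150 × 10, A = 1 500 mm², y = 141 mm, Ī = 12 500 mm⁴.
Centroid: ȳ = ΣA·y / ΣA = 54.78092 mm.
Transfer each piece to the horizontal centroidal axis using Ī + A·d² with d = y − 54.78092:
  bottom plate: d = -46.78092 mm → contributes +7 071 321 mm⁴
  web plate: d = 21.21908 mm → contributes +1 584 239 mm⁴
  top plate: d = 86.21908 mm → contributes +11 163 095 mm⁴
Total I = 19 818 655 mm⁴.

Ix ≈ 1.9819 × 10⁷ mm⁴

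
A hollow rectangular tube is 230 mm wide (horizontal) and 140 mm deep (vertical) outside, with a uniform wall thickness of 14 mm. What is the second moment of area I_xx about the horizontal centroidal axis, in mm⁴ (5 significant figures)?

Break the section into simple shapes (no overlaps), measuring from the bottom-left corner of the bounding box.
Outer rectangle: 230 × 140, A = 32 200 mm², y = 70 mm, Ī = 52 593 333 mm⁴.
Inner void (subtracted): 202 × 112, A = 22 624 mm², y = 70 mm, Ī = 23 649 621 mm⁴.
By symmetry the centroid is at mid-height, ȳ = 70 mm.
All pieces are centred on the horizontal centroidal axis, so I = ΣĪ (holes subtracted) = 28 943 712 mm⁴.

I_xx ≈ 2.8944 × 10⁷ mm⁴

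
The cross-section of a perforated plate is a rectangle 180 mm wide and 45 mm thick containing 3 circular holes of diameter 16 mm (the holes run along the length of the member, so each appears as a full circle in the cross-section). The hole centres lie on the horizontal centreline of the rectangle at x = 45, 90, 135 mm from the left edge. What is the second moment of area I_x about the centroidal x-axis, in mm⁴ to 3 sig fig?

I_x ≈ 1.36 × 10⁶ mm⁴

Split into non-overlapping primitives; take the origin at the lower-left of the bounding box.
Plate: 180 × 45, A = 8 100 mm², y = 22.5 mm, Ī = 1 366 875 mm⁴.
Hole 1 (subtracted): ⌀16, A = 201.06 mm², y = 22.5 mm, Ī = 3 217 mm⁴.
Hole 2 (subtracted): ⌀16, A = 201.06 mm², y = 22.5 mm, Ī = 3 217 mm⁴.
Hole 3 (subtracted): ⌀16, A = 201.06 mm², y = 22.5 mm, Ī = 3 217 mm⁴.
By symmetry the centroid is at mid-height, ȳ = 22.5 mm.
All pieces are centred on the centroidal x-axis, so I = ΣĪ (holes subtracted) = 1 357 224 mm⁴.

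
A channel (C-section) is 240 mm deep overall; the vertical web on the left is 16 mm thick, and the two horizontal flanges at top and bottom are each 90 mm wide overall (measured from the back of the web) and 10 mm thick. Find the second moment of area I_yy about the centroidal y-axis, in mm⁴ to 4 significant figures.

I_yy ≈ 2.921 × 10⁶ mm⁴

Decompose the section into non-overlapping parts with the origin at the bottom-left of its bounding rectangle.
Web: 16 × 240, A = 3 840 mm², x = 8 mm, Ī = 81 920 mm⁴.
Top flange (beyond web): 74 × 10, A = 740 mm², x = 53 mm, Ī = 337 687 mm⁴.
Bottom flange (beyond web): 74 × 10, A = 740 mm², x = 53 mm, Ī = 337 687 mm⁴.
Centroid: x̄ = ΣA·x / ΣA = 20.5188 mm.
Transfer each piece to the centroidal y-axis using Ī + A·d² with d = x − 20.5188:
  web: d = -12.5188 mm → contributes +683 726 mm⁴
  top flange (beyond web): d = 32.4812 mm → contributes +1 118 408 mm⁴
  bottom flange (beyond web): d = 32.4812 mm → contributes +1 118 408 mm⁴
Total I = 2 920 541 mm⁴.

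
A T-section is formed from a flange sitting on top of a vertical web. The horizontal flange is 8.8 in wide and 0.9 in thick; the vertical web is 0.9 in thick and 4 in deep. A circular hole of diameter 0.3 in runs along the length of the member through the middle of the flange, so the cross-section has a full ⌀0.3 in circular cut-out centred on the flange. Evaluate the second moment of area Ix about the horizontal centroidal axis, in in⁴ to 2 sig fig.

Ix ≈ 20 in⁴

Treat the section as a set of non-overlapping primitives; coordinates are from the bounding-box lower-left.
Flange: 8.8 × 0.9, A = 7.92 in², y = 4.45 in, Ī = 0.5346 in⁴.
Web: 0.9 × 4, A = 3.6 in², y = 2 in, Ī = 4.8 in⁴.
Hole (subtracted): ⌀0.3, A = 0.07069 in², y = 4.45 in, Ī = 0.0003976 in⁴.
Centroid: ȳ = ΣA·y / ΣA = 3.68 in.
Transfer each piece to the horizontal centroidal axis using Ī + A·d² with d = y − 3.68:
  flange: d = 0.7704 in → contributes +5.235 in⁴
  web: d = -1.68 in → contributes +14.96 in⁴
  hole: d = 0.7704 in → contributes −0.04235 in⁴
Total I = 20.15 in⁴.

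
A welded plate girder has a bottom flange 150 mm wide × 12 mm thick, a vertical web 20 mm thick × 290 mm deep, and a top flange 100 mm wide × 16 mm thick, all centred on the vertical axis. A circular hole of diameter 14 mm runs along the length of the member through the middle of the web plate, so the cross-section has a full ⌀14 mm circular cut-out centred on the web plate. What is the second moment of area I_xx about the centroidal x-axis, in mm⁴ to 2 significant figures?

I_xx ≈ 1.2 × 10⁸ mm⁴

Treat the section as a set of non-overlapping primitives; coordinates are from the bounding-box lower-left.
Bottom plate: 150 × 12, A = 1 800 mm², y = 6 mm, Ī = 21 600 mm⁴.
Web plate: 20 × 290, A = 5 800 mm², y = 157 mm, Ī = 40 648 333 mm⁴.
Top plate: 100 × 16, A = 1 600 mm², y = 310 mm, Ī = 34 133 mm⁴.
Hole (subtracted): ⌀14, A = 153.9 mm², y = 157 mm, Ī = 1 886 mm⁴.
Centroid: ȳ = ΣA·y / ΣA = 154 mm.
Transfer each piece to the centroidal x-axis using Ī + A·d² with d = y − 154:
  bottom plate: d = -148 mm → contributes +39 456 939 mm⁴
  web plate: d = 2.985 mm → contributes +40 700 003 mm⁴
  top plate: d = 156 mm → contributes +38 964 108 mm⁴
  hole: d = 2.985 mm → contributes −3 257 mm⁴
Total I = 119 117 793 mm⁴.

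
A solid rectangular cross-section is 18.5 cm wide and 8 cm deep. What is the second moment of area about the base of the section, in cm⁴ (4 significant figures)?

I_base ≈ 3157 cm⁴

The section: 18.5 × 8, A = 148 cm², y = 4 cm, Ī = 789.333 cm⁴.
Transfer it to a horizontal axis along the bottom face using Ī + A·d² with d = y − 0:
  the section: d = 4 cm → contributes +3157.33 cm⁴
Total I = 3157.33 cm⁴.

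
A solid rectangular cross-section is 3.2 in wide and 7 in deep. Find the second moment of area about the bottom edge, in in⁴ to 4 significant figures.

The section: 3.2 × 7, A = 22.4 in², y = 3.5 in, Ī = 91.4667 in⁴.
Transfer it to the bottom edge using Ī + A·d² with d = y − 0:
  the section: d = 3.5 in → contributes +365.867 in⁴
Total I = 365.867 in⁴.

I_base ≈ 365.9 in⁴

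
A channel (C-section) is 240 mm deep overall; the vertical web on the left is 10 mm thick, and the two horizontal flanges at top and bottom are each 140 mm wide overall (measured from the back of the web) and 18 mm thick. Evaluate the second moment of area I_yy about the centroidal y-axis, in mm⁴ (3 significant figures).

Treat the section as a set of non-overlapping primitives; coordinates are from the bounding-box lower-left.
Web: 10 × 240, A = 2 400 mm², x = 5 mm, Ī = 20 000 mm⁴.
Top flange (beyond web): 130 × 18, A = 2 340 mm², x = 75 mm, Ī = 3 295 500 mm⁴.
Bottom flange (beyond web): 130 × 18, A = 2 340 mm², x = 75 mm, Ī = 3 295 500 mm⁴.
Centroid: x̄ = ΣA·x / ΣA = 51.271 mm.
Transfer each piece to the centroidal y-axis using Ī + A·d² with d = x − 51.271:
  web: d = -46.271 mm → contributes +5 158 454 mm⁴
  top flange (beyond web): d = 23.729 mm → contributes +4 613 052 mm⁴
  bottom flange (beyond web): d = 23.729 mm → contributes +4 613 052 mm⁴
Total I = 14 384 559 mm⁴.

I_yy ≈ 1.44 × 10⁷ mm⁴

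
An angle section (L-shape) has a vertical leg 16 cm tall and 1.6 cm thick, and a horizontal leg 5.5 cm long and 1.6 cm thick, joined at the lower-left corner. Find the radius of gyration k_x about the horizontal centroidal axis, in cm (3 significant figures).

Decompose the section into non-overlapping parts with the origin at the bottom-left of its bounding rectangle.
Vertical leg: 1.6 × 16, A = 25.6 cm², y = 8 cm, Ī = 546.13 cm⁴.
Horizontal leg (remainder): 3.9 × 1.6, A = 6.24 cm², y = 0.8 cm, Ī = 1.3312 cm⁴.
Centroid: ȳ = ΣA·y / ΣA = 6.5889 cm.
Transfer each piece to the horizontal centroidal axis using Ī + A·d² with d = y − 6.5889:
  vertical leg: d = 1.4111 cm → contributes +597.1 cm⁴
  horizontal leg (remainder): d = -5.7889 cm → contributes +210.45 cm⁴
Total I = 807.55 cm⁴.
Radius of gyration: k = √(I/A) = √(807.55 / 31.84) = 5.0361 cm.

k_x ≈ 5.04 cm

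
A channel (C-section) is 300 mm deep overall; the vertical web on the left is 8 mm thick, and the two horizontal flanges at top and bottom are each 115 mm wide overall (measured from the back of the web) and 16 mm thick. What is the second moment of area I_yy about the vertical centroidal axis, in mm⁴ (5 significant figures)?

Decompose the section into non-overlapping parts with the origin at the bottom-left of its bounding rectangle.
Web: 8 × 300, A = 2 400 mm², x = 4 mm, Ī = 12 800 mm⁴.
Top flange (beyond web): 107 × 16, A = 1 712 mm², x = 61.5 mm, Ī = 1 633 391 mm⁴.
Bottom flange (beyond web): 107 × 16, A = 1 712 mm², x = 61.5 mm, Ī = 1 633 391 mm⁴.
Centroid: x̄ = ΣA·x / ΣA = 37.80495 mm.
Transfer each piece to the vertical centroidal axis using Ī + A·d² with d = x − 37.80495:
  web: d = -33.80495 mm → contributes +2 755 458 mm⁴
  top flange (beyond web): d = 23.69505 mm → contributes +2 594 603 mm⁴
  bottom flange (beyond web): d = 23.69505 mm → contributes +2 594 603 mm⁴
Total I = 7 944 664 mm⁴.

I_yy ≈ 7.9447 × 10⁶ mm⁴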